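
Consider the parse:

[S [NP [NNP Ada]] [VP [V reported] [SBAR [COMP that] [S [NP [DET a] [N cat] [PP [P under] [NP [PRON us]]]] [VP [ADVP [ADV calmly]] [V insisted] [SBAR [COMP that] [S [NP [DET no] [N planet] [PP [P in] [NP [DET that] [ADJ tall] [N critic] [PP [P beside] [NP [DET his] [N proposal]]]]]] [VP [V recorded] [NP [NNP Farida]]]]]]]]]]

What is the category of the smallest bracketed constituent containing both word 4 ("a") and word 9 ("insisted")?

S

Word 4 lies under S → VP → SBAR → S → NP → DET; word 9 lies under S → VP → SBAR → S → VP → V. The lowest shared node is the S.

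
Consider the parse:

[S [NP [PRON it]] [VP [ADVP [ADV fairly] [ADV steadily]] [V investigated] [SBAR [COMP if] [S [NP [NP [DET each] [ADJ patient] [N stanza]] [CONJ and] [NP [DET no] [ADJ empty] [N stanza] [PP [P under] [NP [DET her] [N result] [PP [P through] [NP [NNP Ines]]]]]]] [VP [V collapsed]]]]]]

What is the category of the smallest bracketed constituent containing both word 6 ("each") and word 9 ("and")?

NP

Both words fall inside [NP each patient stanza and no empty stanza under her result through Ines] (words 6–17), and no smaller constituent contains them both. Label: NP.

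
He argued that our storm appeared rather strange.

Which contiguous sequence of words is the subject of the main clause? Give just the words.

he

The subject of the main clause is the NP immediately before the verb "argued": "he".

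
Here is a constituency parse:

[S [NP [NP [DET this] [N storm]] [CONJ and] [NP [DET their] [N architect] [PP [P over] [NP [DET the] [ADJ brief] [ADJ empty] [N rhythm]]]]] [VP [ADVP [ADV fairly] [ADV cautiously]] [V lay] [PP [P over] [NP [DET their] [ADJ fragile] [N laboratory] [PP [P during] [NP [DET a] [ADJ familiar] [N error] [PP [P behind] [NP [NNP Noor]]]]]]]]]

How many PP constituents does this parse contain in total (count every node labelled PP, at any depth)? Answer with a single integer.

4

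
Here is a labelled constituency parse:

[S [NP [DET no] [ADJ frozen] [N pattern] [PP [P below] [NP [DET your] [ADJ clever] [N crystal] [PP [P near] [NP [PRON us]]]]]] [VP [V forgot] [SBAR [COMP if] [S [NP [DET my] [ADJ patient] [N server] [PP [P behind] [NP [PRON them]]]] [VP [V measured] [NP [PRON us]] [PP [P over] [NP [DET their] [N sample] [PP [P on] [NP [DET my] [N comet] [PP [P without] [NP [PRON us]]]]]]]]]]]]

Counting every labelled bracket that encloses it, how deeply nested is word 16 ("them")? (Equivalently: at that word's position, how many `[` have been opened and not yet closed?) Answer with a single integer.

8

Path from the root down to the word: S → VP → SBAR → S → NP → PP → NP → PRON. That is 8 enclosing brackets.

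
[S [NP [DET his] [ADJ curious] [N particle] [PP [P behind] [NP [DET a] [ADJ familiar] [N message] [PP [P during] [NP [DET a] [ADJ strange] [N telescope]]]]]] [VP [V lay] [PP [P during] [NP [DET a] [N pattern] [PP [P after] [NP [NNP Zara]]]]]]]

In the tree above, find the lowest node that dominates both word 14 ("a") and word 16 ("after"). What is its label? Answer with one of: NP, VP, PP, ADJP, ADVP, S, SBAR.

NP

Word 14 lies under S → VP → PP → NP → DET; word 16 lies under S → VP → PP → NP → PP → P. The lowest shared node is the NP.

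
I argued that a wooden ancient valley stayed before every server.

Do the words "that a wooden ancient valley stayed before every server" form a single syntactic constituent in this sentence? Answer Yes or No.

Yes

"that a wooden ancient valley stayed before every server" is exactly the subordinate clause [SBAR that a wooden ancient valley stayed before every server], a complete constituent.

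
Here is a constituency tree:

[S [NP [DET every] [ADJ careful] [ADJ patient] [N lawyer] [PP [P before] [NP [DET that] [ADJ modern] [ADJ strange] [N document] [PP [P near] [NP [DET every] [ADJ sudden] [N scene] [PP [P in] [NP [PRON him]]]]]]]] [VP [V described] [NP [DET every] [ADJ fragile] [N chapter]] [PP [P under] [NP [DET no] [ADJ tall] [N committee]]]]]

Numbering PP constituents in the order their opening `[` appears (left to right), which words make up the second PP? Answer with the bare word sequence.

near every sudden scene in him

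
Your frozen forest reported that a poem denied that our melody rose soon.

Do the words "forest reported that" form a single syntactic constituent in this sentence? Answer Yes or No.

No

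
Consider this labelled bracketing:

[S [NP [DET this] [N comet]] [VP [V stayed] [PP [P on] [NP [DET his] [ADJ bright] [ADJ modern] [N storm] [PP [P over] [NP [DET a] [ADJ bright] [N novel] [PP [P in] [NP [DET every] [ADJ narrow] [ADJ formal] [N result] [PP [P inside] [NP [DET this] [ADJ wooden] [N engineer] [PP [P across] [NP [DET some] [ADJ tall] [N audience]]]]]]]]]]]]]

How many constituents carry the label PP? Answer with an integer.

5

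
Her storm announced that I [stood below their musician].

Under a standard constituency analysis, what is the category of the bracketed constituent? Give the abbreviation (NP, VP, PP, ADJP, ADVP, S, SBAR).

The span is built around the verb "stood" — a verb phrase (VP).

VP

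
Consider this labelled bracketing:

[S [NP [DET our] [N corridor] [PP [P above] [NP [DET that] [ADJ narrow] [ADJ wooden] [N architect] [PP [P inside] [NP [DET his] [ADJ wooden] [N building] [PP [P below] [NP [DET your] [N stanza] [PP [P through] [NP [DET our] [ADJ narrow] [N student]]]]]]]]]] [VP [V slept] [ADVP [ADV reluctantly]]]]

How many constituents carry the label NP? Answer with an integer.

5

Listing each NP by its span: [NP our corridor above that narrow wooden architect inside his wooden building below your stanza through our narrow student]; [NP that narrow wooden architect inside his wooden building below your stanza through our narrow student]; [NP his wooden building below your stanza through our narrow student]; [NP your stanza through our narrow student]; [NP our narrow student] — that makes 5.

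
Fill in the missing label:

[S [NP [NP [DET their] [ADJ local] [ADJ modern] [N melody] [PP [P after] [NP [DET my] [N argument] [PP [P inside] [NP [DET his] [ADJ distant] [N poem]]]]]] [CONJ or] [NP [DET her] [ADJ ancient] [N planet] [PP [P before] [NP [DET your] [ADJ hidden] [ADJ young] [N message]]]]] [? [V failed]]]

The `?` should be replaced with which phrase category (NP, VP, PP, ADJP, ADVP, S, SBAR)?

VP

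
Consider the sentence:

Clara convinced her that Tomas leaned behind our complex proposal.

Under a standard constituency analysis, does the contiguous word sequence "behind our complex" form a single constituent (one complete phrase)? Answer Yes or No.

"behind" belongs to the preposition "behind" while "complex" belongs to the noun phrase "our complex proposal"; a span that runs across that boundary is not a single phrase.

No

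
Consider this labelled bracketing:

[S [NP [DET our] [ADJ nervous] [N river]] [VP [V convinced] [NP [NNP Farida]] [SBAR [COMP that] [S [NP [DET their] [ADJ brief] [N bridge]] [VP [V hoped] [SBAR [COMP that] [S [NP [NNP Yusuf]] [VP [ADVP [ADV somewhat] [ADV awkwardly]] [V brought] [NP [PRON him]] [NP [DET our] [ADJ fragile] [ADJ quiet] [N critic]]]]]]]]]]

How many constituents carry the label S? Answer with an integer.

3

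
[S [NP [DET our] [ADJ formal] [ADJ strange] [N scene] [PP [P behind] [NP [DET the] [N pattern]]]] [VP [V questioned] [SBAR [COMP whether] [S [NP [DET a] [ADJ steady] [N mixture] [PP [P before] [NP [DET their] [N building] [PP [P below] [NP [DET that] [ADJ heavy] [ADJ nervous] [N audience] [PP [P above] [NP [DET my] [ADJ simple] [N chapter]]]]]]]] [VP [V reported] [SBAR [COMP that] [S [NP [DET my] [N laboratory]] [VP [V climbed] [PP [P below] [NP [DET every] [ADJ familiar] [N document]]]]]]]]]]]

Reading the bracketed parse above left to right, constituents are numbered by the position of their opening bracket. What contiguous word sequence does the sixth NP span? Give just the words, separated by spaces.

my simple chapter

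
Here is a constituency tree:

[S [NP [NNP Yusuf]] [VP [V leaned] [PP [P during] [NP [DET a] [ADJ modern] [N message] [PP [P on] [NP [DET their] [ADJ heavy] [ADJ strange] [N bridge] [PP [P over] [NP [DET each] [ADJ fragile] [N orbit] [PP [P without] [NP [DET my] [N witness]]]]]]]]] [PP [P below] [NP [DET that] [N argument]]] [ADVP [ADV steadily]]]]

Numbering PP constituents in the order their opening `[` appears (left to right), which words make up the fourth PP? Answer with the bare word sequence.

without my witness

The PP opening brackets appear, in order, over: "during a modern message on their heavy strange bridge over each fragile orbit without my witness"; "on their heavy strange bridge over each fragile orbit without my witness"; "over each fragile orbit without my witness"; "without my witness"; "below that argument". The fourth one spans "without my witness".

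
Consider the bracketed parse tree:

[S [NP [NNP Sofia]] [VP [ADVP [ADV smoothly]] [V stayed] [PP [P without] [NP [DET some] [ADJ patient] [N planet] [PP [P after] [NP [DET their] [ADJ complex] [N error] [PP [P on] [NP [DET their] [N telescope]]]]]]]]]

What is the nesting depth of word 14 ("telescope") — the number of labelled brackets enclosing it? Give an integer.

9

Counting open brackets not yet closed at "telescope": [S [VP [PP [NP [PP [NP [PP [NP [N = 9.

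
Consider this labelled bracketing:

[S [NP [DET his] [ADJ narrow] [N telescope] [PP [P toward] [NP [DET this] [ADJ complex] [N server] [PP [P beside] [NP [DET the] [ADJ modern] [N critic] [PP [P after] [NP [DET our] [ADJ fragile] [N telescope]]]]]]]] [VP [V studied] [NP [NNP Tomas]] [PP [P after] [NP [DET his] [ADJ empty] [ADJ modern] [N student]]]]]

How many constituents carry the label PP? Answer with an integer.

4

The PP constituents are: [PP toward this complex server beside the modern critic after our fragile telescope]; [PP beside the modern critic after our fragile telescope]; [PP after our fragile telescope]; [PP after his empty modern student]. Total: 4.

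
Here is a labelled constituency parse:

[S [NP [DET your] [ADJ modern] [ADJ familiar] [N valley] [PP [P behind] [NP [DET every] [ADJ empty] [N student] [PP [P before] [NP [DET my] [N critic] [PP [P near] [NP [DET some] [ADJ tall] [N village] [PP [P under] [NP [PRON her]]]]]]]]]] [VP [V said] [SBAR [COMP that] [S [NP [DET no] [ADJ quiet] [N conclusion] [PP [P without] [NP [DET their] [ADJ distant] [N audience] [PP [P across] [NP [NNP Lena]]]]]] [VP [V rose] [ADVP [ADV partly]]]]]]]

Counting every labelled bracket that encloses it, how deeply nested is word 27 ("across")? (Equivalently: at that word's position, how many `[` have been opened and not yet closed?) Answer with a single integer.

Counting open brackets not yet closed at "across": [S [VP [SBAR [S [NP [PP [NP [PP [P = 9.

9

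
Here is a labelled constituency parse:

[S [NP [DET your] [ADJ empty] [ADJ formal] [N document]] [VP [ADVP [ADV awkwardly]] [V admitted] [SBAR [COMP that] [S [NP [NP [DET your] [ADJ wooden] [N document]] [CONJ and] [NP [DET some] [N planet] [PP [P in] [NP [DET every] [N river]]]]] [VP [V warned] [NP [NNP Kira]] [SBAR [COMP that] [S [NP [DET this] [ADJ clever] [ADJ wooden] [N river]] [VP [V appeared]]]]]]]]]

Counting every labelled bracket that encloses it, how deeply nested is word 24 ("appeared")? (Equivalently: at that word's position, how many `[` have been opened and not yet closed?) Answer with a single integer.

9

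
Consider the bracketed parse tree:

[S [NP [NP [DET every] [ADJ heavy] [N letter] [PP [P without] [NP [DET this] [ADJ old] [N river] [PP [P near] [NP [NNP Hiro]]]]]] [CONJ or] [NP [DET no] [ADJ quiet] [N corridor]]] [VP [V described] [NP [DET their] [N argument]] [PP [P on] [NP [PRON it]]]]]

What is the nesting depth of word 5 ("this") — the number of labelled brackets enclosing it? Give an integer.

6

Counting open brackets not yet closed at "this": [S [NP [NP [PP [NP [DET = 6.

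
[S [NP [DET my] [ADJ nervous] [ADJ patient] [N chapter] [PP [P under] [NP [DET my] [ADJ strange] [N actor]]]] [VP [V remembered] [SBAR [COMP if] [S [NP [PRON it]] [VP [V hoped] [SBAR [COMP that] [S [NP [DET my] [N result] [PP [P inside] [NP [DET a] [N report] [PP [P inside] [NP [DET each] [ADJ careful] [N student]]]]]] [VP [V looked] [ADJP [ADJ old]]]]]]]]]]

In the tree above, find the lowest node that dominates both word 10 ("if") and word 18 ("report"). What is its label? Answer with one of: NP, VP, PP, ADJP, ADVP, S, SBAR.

SBAR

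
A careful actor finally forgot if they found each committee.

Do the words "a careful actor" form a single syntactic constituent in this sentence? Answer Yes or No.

Yes

The sequence corresponds to a single NP node — the noun phrase "a careful actor".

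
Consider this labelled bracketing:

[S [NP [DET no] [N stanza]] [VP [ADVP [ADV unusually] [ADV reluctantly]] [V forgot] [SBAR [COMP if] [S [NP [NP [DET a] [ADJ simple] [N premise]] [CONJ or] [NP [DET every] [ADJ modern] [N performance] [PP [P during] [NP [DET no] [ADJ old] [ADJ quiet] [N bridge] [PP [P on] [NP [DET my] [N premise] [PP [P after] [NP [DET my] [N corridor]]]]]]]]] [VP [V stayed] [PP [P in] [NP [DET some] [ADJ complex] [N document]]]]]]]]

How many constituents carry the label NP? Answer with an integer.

8

The NP constituents are: [NP no stanza]; [NP a simple premise or every modern performance during no old quiet bridge on my premise after my corridor]; [NP a simple premise]; [NP every modern performance during no old quiet bridge on my premise after my corridor]; [NP no old quiet bridge on my premise after my corridor]; [NP my premise after my corridor] …. Total: 8.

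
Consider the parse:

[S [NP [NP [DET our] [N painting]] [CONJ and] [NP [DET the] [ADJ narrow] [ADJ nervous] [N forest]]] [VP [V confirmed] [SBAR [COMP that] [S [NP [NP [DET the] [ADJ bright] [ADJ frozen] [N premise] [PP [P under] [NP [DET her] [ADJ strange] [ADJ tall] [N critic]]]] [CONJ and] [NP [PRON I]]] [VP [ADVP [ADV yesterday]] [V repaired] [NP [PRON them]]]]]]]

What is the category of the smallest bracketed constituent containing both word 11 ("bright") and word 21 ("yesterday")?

The smallest bracket enclosing both words is [S the bright frozen premise under her strange tall critic and I yesterday repaired them], so the label is S.

S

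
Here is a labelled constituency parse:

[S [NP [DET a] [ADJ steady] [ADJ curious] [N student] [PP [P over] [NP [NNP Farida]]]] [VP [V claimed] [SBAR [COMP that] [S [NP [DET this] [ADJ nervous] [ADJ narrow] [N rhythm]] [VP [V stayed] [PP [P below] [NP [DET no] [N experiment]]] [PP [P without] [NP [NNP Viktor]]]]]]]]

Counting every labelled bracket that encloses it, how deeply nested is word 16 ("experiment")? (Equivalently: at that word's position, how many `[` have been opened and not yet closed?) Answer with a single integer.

Counting open brackets not yet closed at "experiment": [S [VP [SBAR [S [VP [PP [NP [N = 8.

8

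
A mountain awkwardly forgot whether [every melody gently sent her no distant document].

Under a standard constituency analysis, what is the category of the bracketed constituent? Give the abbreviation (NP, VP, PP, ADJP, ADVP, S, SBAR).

The bracketed span "every melody gently sent her no distant document" is headed by "sent", making it a clause (S).

S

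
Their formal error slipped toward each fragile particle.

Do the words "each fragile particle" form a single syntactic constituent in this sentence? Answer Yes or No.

Yes

These words form the whole noun phrase headed by "particle", so yes — one constituent.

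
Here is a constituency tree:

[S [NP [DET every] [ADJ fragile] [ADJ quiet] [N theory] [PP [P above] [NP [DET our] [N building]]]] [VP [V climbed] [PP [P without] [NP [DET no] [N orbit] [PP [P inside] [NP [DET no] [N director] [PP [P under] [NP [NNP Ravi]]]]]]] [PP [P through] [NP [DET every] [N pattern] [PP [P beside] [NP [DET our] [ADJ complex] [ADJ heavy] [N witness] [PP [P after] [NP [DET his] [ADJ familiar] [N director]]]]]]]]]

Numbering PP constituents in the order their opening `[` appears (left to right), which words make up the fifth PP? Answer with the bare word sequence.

In left-to-right order the PP constituents are "above our building"; "without no orbit inside no director under Ravi"; "inside no director under Ravi"; "under Ravi"; "through every pattern beside our complex heavy witness after his familiar director"; "beside our complex heavy witness after his familiar director"; "after his familiar director". Number 5 is "through every pattern beside our complex heavy witness after his familiar director".

through every pattern beside our complex heavy witness after his familiar director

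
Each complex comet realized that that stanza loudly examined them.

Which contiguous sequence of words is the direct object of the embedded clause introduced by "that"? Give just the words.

"examined" heads the VP of the embedded clause introduced by "that", and "them" is its direct object.

them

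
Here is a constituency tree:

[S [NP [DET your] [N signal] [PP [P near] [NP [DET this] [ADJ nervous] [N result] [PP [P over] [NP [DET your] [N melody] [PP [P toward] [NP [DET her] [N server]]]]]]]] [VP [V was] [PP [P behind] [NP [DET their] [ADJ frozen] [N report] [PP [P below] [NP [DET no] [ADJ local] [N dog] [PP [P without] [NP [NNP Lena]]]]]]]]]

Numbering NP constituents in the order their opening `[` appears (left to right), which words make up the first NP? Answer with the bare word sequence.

your signal near this nervous result over your melody toward her server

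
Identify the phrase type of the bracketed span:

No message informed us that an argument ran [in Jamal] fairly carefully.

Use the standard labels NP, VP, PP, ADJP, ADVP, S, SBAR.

The bracketed span "in Jamal" is headed by "in", making it a prepositional phrase (PP).

PP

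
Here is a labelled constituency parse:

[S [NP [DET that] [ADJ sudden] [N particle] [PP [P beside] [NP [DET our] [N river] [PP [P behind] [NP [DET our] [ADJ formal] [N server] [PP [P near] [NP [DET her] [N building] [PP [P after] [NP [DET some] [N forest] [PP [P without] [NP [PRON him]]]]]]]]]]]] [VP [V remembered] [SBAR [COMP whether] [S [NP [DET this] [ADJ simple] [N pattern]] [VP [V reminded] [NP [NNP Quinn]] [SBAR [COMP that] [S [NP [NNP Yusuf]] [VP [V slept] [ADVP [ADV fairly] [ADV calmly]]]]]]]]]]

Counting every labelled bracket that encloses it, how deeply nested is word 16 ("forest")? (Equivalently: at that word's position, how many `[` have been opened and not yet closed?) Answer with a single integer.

11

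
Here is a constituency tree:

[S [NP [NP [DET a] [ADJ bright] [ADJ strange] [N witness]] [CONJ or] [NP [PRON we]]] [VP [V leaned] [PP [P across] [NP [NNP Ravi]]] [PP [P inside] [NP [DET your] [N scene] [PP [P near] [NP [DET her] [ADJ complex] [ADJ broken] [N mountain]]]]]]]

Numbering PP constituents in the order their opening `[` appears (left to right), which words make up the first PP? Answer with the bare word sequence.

The PP opening brackets appear, in order, over: "across Ravi"; "inside your scene near her complex broken mountain"; "near her complex broken mountain". The first one spans "across Ravi".

across Ravi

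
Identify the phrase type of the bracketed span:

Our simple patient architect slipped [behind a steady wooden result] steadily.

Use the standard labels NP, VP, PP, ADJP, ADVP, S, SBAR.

PP

The span is built around the preposition "behind" — a prepositional phrase (PP).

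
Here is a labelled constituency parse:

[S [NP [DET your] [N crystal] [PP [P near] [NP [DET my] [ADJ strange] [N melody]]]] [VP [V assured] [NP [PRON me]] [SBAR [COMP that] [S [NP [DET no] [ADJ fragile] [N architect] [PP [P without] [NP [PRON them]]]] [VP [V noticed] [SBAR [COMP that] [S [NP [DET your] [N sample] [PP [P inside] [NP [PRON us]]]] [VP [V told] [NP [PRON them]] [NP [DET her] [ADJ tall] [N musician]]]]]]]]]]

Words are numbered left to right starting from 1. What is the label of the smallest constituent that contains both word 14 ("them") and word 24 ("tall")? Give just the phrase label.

Both words fall inside [S no fragile architect without them noticed that your sample inside us told them her tall musician] (words 10–25), and no smaller constituent contains them both. Label: S.

S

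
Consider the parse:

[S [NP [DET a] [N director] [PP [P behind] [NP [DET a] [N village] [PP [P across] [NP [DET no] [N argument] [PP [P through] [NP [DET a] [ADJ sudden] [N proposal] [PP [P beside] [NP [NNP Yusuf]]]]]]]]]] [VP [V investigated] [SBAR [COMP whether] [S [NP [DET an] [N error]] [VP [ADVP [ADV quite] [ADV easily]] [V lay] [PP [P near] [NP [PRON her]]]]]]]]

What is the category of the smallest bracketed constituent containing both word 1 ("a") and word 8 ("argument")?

The smallest bracket enclosing both words is [NP a director behind a village across no argument through a sudden proposal beside Yusuf], so the label is NP.

NP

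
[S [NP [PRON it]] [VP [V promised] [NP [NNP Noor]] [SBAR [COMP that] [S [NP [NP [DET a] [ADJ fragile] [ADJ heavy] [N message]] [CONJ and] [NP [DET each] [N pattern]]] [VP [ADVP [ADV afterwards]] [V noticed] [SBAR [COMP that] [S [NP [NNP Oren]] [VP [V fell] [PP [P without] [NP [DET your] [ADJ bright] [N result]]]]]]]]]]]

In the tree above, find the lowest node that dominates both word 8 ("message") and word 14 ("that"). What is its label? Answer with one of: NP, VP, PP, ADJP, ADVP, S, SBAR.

S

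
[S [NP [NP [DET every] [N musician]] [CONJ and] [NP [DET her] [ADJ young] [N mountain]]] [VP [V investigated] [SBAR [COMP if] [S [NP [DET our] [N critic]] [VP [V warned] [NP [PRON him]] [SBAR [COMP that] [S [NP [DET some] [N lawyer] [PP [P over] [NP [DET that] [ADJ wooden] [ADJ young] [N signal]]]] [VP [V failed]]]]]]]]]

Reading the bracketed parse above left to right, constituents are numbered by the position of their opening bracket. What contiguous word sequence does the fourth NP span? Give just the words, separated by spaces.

our critic

In left-to-right order the NP constituents are "every musician and her young mountain"; "every musician"; "her young mountain"; "our critic"; "him"; "some lawyer over that wooden young signal"; "that wooden young signal". Number 4 is "our critic".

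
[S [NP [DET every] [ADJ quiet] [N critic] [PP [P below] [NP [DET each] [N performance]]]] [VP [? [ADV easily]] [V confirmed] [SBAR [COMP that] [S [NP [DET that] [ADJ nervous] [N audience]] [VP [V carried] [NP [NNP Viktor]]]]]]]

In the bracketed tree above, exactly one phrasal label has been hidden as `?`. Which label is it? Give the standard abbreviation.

A constituent whose immediate children are ADV 'easily' is an adverb phrase: ADVP.

ADVP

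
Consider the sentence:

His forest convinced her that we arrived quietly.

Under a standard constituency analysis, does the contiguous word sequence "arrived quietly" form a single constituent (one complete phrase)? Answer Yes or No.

Yes

"arrived quietly" is exactly the verb phrase [VP arrived quietly], a complete constituent.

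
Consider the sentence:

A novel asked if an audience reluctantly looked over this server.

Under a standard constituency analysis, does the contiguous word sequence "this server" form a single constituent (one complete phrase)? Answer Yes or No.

The sequence corresponds to a single NP node — the noun phrase "this server".

Yes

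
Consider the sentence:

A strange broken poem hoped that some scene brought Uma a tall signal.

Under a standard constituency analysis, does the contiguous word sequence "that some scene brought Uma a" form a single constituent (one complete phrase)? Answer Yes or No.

No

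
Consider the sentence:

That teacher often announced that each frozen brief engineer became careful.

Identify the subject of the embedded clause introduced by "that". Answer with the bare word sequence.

each frozen brief engineer

In the embedded clause introduced by "that" the verb is "became"; the NP preceding it, "each frozen brief engineer", is the subject.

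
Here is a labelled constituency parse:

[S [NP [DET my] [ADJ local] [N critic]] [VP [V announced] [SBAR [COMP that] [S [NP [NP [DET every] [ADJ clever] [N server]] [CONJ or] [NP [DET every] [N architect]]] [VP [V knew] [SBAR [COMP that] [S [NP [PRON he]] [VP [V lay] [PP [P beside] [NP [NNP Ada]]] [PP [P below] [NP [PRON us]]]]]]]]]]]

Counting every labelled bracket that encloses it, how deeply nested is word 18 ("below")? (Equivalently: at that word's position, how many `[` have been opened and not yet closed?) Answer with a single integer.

Counting open brackets not yet closed at "below": [S [VP [SBAR [S [VP [SBAR [S [VP [PP [P = 10.

10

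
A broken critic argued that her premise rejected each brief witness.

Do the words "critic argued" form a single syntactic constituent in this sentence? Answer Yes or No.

The sequence begins inside the noun phrase "a broken critic" and ends inside the verb phrase "argued that her premise rejected each brief witness"; it crosses a phrase boundary, so no single node in the tree spans exactly those words.

No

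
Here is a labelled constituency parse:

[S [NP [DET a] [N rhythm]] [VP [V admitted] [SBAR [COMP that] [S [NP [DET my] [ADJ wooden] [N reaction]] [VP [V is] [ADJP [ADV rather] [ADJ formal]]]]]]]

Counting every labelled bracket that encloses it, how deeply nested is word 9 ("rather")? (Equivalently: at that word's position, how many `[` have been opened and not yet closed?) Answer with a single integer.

Counting open brackets not yet closed at "rather": [S [VP [SBAR [S [VP [ADJP [ADV = 7.

7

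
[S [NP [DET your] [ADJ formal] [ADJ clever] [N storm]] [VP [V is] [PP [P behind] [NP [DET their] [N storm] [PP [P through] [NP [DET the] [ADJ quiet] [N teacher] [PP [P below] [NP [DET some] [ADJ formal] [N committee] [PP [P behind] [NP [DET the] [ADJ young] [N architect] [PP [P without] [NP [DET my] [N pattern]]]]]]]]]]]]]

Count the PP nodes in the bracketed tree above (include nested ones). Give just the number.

Listing each PP by its span: [PP behind their storm through the quiet teacher below some formal committee behind the young architect without my pattern]; [PP through the quiet teacher below some formal committee behind the young architect without my pattern]; [PP below some formal committee behind the young architect without my pattern]; [PP behind the young architect without my pattern]; [PP without my pattern] — that makes 5.

5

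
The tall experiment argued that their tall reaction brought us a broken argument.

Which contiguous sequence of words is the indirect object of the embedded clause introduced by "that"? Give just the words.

us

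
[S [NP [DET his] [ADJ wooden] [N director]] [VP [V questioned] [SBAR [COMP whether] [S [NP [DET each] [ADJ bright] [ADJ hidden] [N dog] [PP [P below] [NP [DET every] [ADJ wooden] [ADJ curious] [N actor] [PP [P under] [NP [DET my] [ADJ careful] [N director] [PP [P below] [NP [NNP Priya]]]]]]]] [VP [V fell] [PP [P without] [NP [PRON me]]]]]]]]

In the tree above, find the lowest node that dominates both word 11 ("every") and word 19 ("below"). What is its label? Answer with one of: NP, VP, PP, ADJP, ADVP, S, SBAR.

The smallest bracket enclosing both words is [NP every wooden curious actor under my careful director below Priya], so the label is NP.

NP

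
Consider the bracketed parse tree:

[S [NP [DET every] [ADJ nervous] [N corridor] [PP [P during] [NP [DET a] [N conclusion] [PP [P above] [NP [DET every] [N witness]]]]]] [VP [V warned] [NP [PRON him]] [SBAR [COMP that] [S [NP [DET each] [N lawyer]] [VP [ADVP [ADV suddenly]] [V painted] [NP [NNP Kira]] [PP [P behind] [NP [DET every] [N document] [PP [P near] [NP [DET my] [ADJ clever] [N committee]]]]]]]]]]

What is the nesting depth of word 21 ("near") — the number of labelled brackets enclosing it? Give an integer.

The word sits inside P, which is inside PP, inside NP, inside PP, inside VP, inside S, inside SBAR, inside VP, inside S — 9 brackets in all.

9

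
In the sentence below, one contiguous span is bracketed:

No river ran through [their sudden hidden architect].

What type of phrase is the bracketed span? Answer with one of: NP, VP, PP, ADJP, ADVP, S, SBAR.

NP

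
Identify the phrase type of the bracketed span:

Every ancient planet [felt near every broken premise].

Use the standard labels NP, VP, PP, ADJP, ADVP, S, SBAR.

The bracketed span "felt near every broken premise" is headed by "felt", making it a verb phrase (VP).

VP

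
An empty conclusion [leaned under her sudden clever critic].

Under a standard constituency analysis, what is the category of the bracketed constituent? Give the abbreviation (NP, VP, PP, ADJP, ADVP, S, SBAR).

VP

The span is built around the verb "leaned" — a verb phrase (VP).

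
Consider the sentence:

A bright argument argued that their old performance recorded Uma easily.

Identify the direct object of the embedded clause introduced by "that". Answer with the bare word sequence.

Uma

Within the embedded clause introduced by "that", the direct object of "recorded" is "Uma".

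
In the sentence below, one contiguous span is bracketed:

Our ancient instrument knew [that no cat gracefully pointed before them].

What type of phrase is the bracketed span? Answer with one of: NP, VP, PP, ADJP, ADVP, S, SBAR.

"that" is the head of the bracketed span, so the span is a subordinate clause: SBAR.

SBAR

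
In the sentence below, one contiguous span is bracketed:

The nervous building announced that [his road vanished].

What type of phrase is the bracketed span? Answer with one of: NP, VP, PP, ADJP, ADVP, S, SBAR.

S

"vanished" is the head of the bracketed span, so the span is a clause: S.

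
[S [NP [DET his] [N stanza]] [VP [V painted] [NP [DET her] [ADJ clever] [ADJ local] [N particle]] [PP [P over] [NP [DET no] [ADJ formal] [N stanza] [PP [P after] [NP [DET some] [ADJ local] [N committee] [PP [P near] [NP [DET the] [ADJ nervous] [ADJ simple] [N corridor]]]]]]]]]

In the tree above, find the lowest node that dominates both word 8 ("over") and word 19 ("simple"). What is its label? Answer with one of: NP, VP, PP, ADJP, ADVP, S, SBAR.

PP

Both words fall inside [PP over no formal stanza after some local committee near the nervous simple corridor] (words 8–20), and no smaller constituent contains them both. Label: PP.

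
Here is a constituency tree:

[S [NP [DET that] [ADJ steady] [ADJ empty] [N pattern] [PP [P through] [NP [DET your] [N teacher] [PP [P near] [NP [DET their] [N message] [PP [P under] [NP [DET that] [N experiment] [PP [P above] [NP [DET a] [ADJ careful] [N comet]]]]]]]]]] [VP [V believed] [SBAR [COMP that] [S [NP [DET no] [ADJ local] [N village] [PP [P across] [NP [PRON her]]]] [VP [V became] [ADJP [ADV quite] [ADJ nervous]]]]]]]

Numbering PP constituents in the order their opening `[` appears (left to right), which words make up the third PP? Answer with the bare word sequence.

under that experiment above a careful comet

In left-to-right order the PP constituents are "through your teacher near their message under that experiment above a careful comet"; "near their message under that experiment above a careful comet"; "under that experiment above a careful comet"; "above a careful comet"; "across her". Number 3 is "under that experiment above a careful comet".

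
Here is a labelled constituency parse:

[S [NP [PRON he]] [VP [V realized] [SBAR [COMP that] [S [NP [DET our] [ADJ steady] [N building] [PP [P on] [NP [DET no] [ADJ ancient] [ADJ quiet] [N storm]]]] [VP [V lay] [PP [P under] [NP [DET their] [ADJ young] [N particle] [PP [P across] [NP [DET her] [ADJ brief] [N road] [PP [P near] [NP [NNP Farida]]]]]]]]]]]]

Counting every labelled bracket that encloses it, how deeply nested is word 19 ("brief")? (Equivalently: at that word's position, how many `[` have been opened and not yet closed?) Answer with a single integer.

10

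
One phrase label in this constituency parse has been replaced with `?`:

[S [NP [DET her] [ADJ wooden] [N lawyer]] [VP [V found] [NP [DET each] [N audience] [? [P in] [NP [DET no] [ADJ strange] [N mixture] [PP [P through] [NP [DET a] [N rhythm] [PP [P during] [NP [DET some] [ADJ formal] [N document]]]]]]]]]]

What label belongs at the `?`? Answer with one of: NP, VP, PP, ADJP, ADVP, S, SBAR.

Looking at what the `?` directly dominates — P 'in', NP — this is a prepositional phrase (PP).

PP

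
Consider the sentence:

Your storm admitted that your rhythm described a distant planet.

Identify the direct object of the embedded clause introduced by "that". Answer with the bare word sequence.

"described" heads the VP of the embedded clause introduced by "that", and "a distant planet" is its direct object.

a distant planet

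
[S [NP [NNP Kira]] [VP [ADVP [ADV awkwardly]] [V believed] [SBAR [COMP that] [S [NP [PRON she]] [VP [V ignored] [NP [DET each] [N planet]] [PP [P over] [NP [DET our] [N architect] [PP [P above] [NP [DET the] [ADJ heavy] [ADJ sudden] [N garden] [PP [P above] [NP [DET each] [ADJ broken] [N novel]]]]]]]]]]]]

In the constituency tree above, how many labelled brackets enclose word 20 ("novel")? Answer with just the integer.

12

Path from the root down to the word: S → VP → SBAR → S → VP → PP → NP → PP → NP → PP → NP → N. That is 12 enclosing brackets.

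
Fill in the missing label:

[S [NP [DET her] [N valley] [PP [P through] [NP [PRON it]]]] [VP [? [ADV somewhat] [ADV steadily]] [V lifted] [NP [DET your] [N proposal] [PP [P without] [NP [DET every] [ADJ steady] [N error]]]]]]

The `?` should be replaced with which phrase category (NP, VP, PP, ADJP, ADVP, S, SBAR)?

Looking at what the `?` directly dominates — ADV 'somewhat', ADV 'steadily' — this is an adverb phrase (ADVP).

ADVP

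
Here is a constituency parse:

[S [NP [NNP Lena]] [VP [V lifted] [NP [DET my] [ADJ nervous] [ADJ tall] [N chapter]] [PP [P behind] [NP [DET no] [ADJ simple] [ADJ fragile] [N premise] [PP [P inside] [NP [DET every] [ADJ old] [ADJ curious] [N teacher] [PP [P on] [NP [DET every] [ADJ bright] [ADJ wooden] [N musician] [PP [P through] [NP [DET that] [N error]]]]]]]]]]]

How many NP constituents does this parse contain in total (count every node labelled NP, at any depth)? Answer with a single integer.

6

The NP constituents are: [NP Lena]; [NP my nervous tall chapter]; [NP no simple fragile premise inside every old curious teacher on every bright wooden musician through that error]; [NP every old curious teacher on every bright wooden musician through that error]; [NP every bright wooden musician through that error]; [NP that error]. Total: 6.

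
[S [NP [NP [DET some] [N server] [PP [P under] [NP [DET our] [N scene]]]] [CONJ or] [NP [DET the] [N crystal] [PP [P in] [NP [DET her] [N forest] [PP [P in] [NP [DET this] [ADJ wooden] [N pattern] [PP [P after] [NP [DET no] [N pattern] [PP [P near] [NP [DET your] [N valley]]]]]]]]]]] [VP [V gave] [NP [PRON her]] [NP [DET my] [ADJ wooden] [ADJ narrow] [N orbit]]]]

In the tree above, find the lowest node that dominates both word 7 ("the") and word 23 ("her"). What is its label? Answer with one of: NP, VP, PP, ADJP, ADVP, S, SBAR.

S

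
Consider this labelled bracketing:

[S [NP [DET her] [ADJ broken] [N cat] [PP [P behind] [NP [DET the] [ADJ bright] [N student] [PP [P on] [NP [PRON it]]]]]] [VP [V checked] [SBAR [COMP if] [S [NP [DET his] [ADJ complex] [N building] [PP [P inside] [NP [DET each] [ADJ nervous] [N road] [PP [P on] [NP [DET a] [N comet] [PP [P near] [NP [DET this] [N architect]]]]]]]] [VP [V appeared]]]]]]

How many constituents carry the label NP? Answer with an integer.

7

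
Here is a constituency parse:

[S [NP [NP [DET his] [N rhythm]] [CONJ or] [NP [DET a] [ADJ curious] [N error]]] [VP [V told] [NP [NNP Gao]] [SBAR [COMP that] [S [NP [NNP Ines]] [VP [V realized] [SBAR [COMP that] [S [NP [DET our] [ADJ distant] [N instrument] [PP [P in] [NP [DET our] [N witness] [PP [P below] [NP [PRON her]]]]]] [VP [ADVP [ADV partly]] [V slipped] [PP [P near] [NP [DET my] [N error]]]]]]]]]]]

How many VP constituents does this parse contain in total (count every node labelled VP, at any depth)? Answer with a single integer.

3

Scanning left to right, an opening `[VP` appears at word positions 7, 11, 21 — 3 in total.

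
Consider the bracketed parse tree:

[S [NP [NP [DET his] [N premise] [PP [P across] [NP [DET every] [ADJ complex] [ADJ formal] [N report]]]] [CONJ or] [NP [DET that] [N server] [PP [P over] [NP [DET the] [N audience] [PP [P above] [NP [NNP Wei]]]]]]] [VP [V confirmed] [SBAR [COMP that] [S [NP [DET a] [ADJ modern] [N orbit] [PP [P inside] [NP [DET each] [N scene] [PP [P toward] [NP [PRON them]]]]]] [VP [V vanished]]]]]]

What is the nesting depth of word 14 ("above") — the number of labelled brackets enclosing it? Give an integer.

Path from the root down to the word: S → NP → NP → PP → NP → PP → P. That is 7 enclosing brackets.

7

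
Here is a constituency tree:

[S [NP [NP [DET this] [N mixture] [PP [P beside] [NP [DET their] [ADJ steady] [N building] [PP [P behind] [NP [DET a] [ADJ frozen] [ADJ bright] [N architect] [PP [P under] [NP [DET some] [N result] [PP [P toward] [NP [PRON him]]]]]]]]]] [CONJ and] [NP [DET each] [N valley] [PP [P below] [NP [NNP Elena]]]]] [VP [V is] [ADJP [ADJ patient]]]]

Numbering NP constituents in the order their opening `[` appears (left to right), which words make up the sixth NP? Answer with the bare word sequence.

him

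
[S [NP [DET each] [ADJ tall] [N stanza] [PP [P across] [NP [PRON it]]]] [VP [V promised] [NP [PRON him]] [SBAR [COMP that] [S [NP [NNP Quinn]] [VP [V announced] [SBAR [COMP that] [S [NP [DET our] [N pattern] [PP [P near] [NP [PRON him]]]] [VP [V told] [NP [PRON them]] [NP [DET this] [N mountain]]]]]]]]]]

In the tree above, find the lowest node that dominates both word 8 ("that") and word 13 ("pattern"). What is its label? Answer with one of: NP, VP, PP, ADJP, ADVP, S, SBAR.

SBAR

The smallest bracket enclosing both words is [SBAR that Quinn announced that our pattern near him told them this mountain], so the label is SBAR.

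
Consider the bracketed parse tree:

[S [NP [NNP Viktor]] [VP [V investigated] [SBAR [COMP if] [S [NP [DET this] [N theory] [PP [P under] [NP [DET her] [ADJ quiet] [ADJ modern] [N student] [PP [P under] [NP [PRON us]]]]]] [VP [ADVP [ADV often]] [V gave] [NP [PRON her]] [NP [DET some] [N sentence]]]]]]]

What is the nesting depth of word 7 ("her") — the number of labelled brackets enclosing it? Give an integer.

8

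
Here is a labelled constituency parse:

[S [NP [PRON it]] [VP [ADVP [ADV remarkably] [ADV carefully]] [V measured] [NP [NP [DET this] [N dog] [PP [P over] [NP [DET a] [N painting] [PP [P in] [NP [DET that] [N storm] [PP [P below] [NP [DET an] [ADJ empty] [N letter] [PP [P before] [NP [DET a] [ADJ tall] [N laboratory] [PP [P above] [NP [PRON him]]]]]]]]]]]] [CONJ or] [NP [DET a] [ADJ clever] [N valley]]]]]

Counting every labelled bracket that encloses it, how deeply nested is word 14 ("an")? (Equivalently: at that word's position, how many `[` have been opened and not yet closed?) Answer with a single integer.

11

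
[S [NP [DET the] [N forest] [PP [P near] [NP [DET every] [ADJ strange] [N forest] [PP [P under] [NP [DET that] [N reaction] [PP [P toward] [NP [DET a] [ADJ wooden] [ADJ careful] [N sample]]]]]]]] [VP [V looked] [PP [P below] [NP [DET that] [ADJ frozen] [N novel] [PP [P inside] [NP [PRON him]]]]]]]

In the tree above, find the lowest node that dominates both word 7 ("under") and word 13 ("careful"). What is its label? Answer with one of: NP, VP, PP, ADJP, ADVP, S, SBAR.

PP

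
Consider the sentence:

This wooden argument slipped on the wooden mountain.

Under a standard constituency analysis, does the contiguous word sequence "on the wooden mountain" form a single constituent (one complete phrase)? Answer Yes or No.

Yes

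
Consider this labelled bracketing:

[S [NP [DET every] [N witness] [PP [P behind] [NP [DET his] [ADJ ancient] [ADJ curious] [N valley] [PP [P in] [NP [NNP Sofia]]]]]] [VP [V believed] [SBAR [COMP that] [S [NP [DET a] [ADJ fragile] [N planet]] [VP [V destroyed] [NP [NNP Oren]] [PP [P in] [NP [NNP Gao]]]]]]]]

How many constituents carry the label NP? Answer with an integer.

6

Scanning left to right, an opening `[NP` appears at word positions 1, 4, 9, 12, 16, 18 — 6 in total.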